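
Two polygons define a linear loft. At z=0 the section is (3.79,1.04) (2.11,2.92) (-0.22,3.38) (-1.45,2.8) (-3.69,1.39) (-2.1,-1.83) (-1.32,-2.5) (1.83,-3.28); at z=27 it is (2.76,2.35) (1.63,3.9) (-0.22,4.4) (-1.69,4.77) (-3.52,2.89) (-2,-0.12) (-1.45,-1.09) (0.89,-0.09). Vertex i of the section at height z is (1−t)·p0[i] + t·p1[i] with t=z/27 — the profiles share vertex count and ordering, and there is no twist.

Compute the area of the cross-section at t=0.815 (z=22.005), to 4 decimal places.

Cross-section at t=0.815: each vertex is (1-t)·p0[i] + t·p1[i].
  v1: (1-0.815)·(3.79,1.04) + 0.815·(2.76,2.35) = (2.9505,2.1077)
  v2: (1-0.815)·(2.11,2.92) + 0.815·(1.63,3.9) = (1.7188,3.7187)
  v3: (1-0.815)·(-0.22,3.38) + 0.815·(-0.22,4.4) = (-0.2200,4.2113)
  v4: (1-0.815)·(-1.45,2.8) + 0.815·(-1.69,4.77) = (-1.6456,4.4055)
  v5: (1-0.815)·(-3.69,1.39) + 0.815·(-3.52,2.89) = (-3.5514,2.6125)
  v6: (1-0.815)·(-2.1,-1.83) + 0.815·(-2,-0.12) = (-2.0185,-0.4364)
  v7: (1-0.815)·(-1.32,-2.5) + 0.815·(-1.45,-1.09) = (-1.4259,-1.3509)
  v8: (1-0.815)·(1.83,-3.28) + 0.815·(0.89,-0.09) = (1.0639,-0.6802)
Shoelace sum Σ(x_i·y_{i+1} − x_{i+1}·y_i):
  i=1: 2.9505·3.7187 − 1.7188·2.1077 = +7.3496 (running +7.3496)
  i=2: 1.7188·4.2113 − -0.2200·3.7187 = +8.0565 (running +15.4061)
  i=3: -0.2200·4.4055 − -1.6456·4.2113 = +5.9609 (running +21.3670)
  i=4: -1.6456·2.6125 − -3.5514·4.4055 = +11.3470 (running +32.7139)
  i=5: -3.5514·-0.4364 − -2.0185·2.6125 = +6.8230 (running +39.5369)
  i=6: -2.0185·-1.3509 − -1.4259·-0.4364 = +2.1045 (running +41.6414)
  i=7: -1.4259·-0.6802 − 1.0639·-1.3509 = +2.4070 (running +44.0484)
  i=8: 1.0639·2.1077 − 2.9505·-0.6802 = +4.2491 (running +48.2976)
Area = |Σ|/2 = |48.2976|/2 = 24.1488

Area at t=0.815: 24.1488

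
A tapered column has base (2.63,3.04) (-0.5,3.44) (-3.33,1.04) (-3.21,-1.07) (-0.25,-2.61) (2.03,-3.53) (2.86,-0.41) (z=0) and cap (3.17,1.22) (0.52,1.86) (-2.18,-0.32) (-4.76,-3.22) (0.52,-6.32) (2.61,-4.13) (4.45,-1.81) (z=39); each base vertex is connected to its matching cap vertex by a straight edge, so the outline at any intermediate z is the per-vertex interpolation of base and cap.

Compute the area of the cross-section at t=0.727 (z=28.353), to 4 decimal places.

Area at t=0.727: 39.1399

Cross-section at t=0.727: each vertex is (1-t)·p0[i] + t·p1[i].
  v1: (1-0.727)·(2.63,3.04) + 0.727·(3.17,1.22) = (3.0226,1.7169)
  v2: (1-0.727)·(-0.5,3.44) + 0.727·(0.52,1.86) = (0.2415,2.2913)
  v3: (1-0.727)·(-3.33,1.04) + 0.727·(-2.18,-0.32) = (-2.4940,0.0513)
  v4: (1-0.727)·(-3.21,-1.07) + 0.727·(-4.76,-3.22) = (-4.3369,-2.6331)
  v5: (1-0.727)·(-0.25,-2.61) + 0.727·(0.52,-6.32) = (0.3098,-5.3072)
  v6: (1-0.727)·(2.03,-3.53) + 0.727·(2.61,-4.13) = (2.4517,-3.9662)
  v7: (1-0.727)·(2.86,-0.41) + 0.727·(4.45,-1.81) = (4.0159,-1.4278)
Shoelace sum Σ(x_i·y_{i+1} − x_{i+1}·y_i):
  i=1: 3.0226·2.2913 − 0.2415·1.7169 = +6.5111 (running +6.5111)
  i=2: 0.2415·0.0513 − -2.4940·2.2913 = +5.7269 (running +12.2379)
  i=3: -2.4940·-2.6331 − -4.3369·0.0513 = +6.7891 (running +19.0270)
  i=4: -4.3369·-5.3072 − 0.3098·-2.6331 = +23.8321 (running +42.8591)
  i=5: 0.3098·-3.9662 − 2.4517·-5.3072 = +11.7827 (running +54.6418)
  i=6: 2.4517·-1.4278 − 4.0159·-3.9662 = +12.4275 (running +67.0693)
  i=7: 4.0159·1.7169 − 3.0226·-1.4278 = +11.2104 (running +78.2797)
Area = |Σ|/2 = |78.2797|/2 = 39.1399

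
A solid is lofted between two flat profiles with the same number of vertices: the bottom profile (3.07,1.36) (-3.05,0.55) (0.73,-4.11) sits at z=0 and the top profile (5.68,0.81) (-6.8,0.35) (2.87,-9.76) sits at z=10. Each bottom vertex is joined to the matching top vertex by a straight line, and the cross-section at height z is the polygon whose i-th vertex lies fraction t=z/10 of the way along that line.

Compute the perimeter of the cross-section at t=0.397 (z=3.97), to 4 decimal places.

Cross-section at t=0.397: each vertex is (1-t)·p0[i] + t·p1[i].
  v1: (1-0.397)·(3.07,1.36) + 0.397·(5.68,0.81) = (4.1062,1.1417)
  v2: (1-0.397)·(-3.05,0.55) + 0.397·(-6.8,0.35) = (-4.5388,0.4706)
  v3: (1-0.397)·(0.73,-4.11) + 0.397·(2.87,-9.76) = (1.5796,-6.3530)
Perimeter = Σ |v_{i+1} − v_i|:
  edge 1→2: √(-8.6449² + -0.6711²) = 8.6709 (running 8.6709)
  edge 2→3: √(6.1183² + -6.8236²) = 9.1649 (running 17.8359)
  edge 3→1: √(2.5266² + 7.4947²) = 7.9091 (running 25.7450)
Perimeter = 25.7450

Perimeter at t=0.397: 25.7450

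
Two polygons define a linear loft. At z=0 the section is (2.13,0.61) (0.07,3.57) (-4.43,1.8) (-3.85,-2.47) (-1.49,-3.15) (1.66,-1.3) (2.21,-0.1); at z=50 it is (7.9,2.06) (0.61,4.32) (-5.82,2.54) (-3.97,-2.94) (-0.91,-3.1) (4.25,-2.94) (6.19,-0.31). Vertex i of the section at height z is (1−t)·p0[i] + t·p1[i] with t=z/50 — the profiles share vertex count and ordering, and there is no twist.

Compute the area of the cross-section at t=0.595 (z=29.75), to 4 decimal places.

Cross-section at t=0.595: each vertex is (1-t)·p0[i] + t·p1[i].
  v1: (1-0.595)·(2.13,0.61) + 0.595·(7.9,2.06) = (5.5632,1.4728)
  v2: (1-0.595)·(0.07,3.57) + 0.595·(0.61,4.32) = (0.3913,4.0163)
  v3: (1-0.595)·(-4.43,1.8) + 0.595·(-5.82,2.54) = (-5.2570,2.2403)
  v4: (1-0.595)·(-3.85,-2.47) + 0.595·(-3.97,-2.94) = (-3.9214,-2.7496)
  v5: (1-0.595)·(-1.49,-3.15) + 0.595·(-0.91,-3.1) = (-1.1449,-3.1202)
  v6: (1-0.595)·(1.66,-1.3) + 0.595·(4.25,-2.94) = (3.2010,-2.2758)
  v7: (1-0.595)·(2.21,-0.1) + 0.595·(6.19,-0.31) = (4.5781,-0.2250)
Shoelace sum Σ(x_i·y_{i+1} − x_{i+1}·y_i):
  i=1: 5.5632·4.0163 − 0.3913·1.4728 = +21.7667 (running +21.7667)
  i=2: 0.3913·2.2403 − -5.2570·4.0163 = +21.9903 (running +43.7570)
  i=3: -5.2570·-2.7496 − -3.9214·2.2403 = +23.2402 (running +66.9971)
  i=4: -3.9214·-3.1202 − -1.1449·-2.7496 = +9.0877 (running +76.0848)
  i=5: -1.1449·-2.2758 − 3.2010·-3.1202 = +12.5936 (running +88.6784)
  i=6: 3.2010·-0.2250 − 4.5781·-2.2758 = +9.6988 (running +98.3772)
  i=7: 4.5781·1.4728 − 5.5632·-0.2250 = +7.9938 (running +106.3710)
Area = |Σ|/2 = |106.3710|/2 = 53.1855

Area at t=0.595: 53.1855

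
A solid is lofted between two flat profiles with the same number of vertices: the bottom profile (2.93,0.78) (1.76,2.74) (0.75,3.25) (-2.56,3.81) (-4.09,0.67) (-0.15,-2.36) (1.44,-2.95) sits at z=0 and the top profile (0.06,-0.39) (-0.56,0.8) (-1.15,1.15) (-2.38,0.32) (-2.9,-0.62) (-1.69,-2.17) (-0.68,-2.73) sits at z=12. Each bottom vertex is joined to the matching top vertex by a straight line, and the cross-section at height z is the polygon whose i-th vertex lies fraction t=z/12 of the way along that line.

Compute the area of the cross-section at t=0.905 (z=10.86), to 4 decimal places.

Area at t=0.905: 8.2801

Cross-section at t=0.905: each vertex is (1-t)·p0[i] + t·p1[i].
  v1: (1-0.905)·(2.93,0.78) + 0.905·(0.06,-0.39) = (0.3326,-0.2789)
  v2: (1-0.905)·(1.76,2.74) + 0.905·(-0.56,0.8) = (-0.3396,0.9843)
  v3: (1-0.905)·(0.75,3.25) + 0.905·(-1.15,1.15) = (-0.9695,1.3495)
  v4: (1-0.905)·(-2.56,3.81) + 0.905·(-2.38,0.32) = (-2.3971,0.6515)
  v5: (1-0.905)·(-4.09,0.67) + 0.905·(-2.9,-0.62) = (-3.0130,-0.4975)
  v6: (1-0.905)·(-0.15,-2.36) + 0.905·(-1.69,-2.17) = (-1.5437,-2.1881)
  v7: (1-0.905)·(1.44,-2.95) + 0.905·(-0.68,-2.73) = (-0.4786,-2.7509)
Shoelace sum Σ(x_i·y_{i+1} − x_{i+1}·y_i):
  i=1: 0.3326·0.9843 − -0.3396·-0.2789 = +0.2327 (running +0.2327)
  i=2: -0.3396·1.3495 − -0.9695·0.9843 = +0.4960 (running +0.7287)
  i=3: -0.9695·0.6515 − -2.3971·1.3495 = +2.6032 (running +3.3319)
  i=4: -2.3971·-0.4975 − -3.0130·0.6515 = +3.1556 (running +6.4875)
  i=5: -3.0130·-2.1881 − -1.5437·-0.4975 = +5.8248 (running +12.3123)
  i=6: -1.5437·-2.7509 − -0.4786·-2.1881 = +3.1994 (running +15.5117)
  i=7: -0.4786·-0.2789 − 0.3326·-2.7509 = +1.0485 (running +16.5602)
Area = |Σ|/2 = |16.5602|/2 = 8.2801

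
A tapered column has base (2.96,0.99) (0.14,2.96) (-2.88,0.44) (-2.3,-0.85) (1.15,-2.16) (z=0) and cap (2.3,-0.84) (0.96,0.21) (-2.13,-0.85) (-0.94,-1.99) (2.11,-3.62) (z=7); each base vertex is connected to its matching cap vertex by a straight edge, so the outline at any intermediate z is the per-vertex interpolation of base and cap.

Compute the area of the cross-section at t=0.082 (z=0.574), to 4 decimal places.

Area at t=0.082: 16.3721

Cross-section at t=0.082: each vertex is (1-t)·p0[i] + t·p1[i].
  v1: (1-0.082)·(2.96,0.99) + 0.082·(2.3,-0.84) = (2.9059,0.8399)
  v2: (1-0.082)·(0.14,2.96) + 0.082·(0.96,0.21) = (0.2072,2.7345)
  v3: (1-0.082)·(-2.88,0.44) + 0.082·(-2.13,-0.85) = (-2.8185,0.3342)
  v4: (1-0.082)·(-2.3,-0.85) + 0.082·(-0.94,-1.99) = (-2.1885,-0.9435)
  v5: (1-0.082)·(1.15,-2.16) + 0.082·(2.11,-3.62) = (1.2287,-2.2797)
Shoelace sum Σ(x_i·y_{i+1} − x_{i+1}·y_i):
  i=1: 2.9059·2.7345 − 0.2072·0.8399 = +7.7721 (running +7.7721)
  i=2: 0.2072·0.3342 − -2.8185·2.7345 = +7.7765 (running +15.5485)
  i=3: -2.8185·-0.9435 − -2.1885·0.3342 = +3.3906 (running +18.9391)
  i=4: -2.1885·-2.2797 − 1.2287·-0.9435 = +6.1484 (running +25.0875)
  i=5: 1.2287·0.8399 − 2.9059·-2.2797 = +7.6566 (running +32.7442)
Area = |Σ|/2 = |32.7442|/2 = 16.3721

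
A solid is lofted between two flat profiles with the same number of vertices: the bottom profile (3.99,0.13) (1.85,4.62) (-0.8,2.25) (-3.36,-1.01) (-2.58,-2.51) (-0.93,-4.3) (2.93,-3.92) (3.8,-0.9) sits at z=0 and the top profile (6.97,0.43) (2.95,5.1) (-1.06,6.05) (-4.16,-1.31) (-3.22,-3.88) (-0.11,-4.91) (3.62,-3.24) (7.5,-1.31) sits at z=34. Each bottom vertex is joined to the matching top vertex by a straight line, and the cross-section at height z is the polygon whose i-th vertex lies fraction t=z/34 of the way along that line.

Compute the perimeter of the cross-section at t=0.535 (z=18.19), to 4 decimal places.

Cross-section at t=0.535: each vertex is (1-t)·p0[i] + t·p1[i].
  v1: (1-0.535)·(3.99,0.13) + 0.535·(6.97,0.43) = (5.5843,0.2905)
  v2: (1-0.535)·(1.85,4.62) + 0.535·(2.95,5.1) = (2.4385,4.8768)
  v3: (1-0.535)·(-0.8,2.25) + 0.535·(-1.06,6.05) = (-0.9391,4.2830)
  v4: (1-0.535)·(-3.36,-1.01) + 0.535·(-4.16,-1.31) = (-3.7880,-1.1705)
  v5: (1-0.535)·(-2.58,-2.51) + 0.535·(-3.22,-3.88) = (-2.9224,-3.2429)
  v6: (1-0.535)·(-0.93,-4.3) + 0.535·(-0.11,-4.91) = (-0.4913,-4.6264)
  v7: (1-0.535)·(2.93,-3.92) + 0.535·(3.62,-3.24) = (3.2992,-3.5562)
  v8: (1-0.535)·(3.8,-0.9) + 0.535·(7.5,-1.31) = (5.7795,-1.1194)
Perimeter = Σ |v_{i+1} − v_i|:
  edge 1→2: √(-3.1458² + 4.5863²) = 5.5615 (running 5.5615)
  edge 2→3: √(-3.3776² + -0.5938²) = 3.4294 (running 8.9909)
  edge 3→4: √(-2.8489² + -5.4535²) = 6.1528 (running 15.1437)
  edge 4→5: √(0.8656² + -2.0724²) = 2.2460 (running 17.3896)
  edge 5→6: √(2.4311² + -1.3834²) = 2.7971 (running 20.1868)
  edge 6→7: √(3.7904² + 1.0702²) = 3.9386 (running 24.1254)
  edge 7→8: √(2.4804² + 2.4368²) = 3.4771 (running 27.6025)
  edge 8→1: √(-0.1952² + 1.4099²) = 1.4233 (running 29.0258)
Perimeter = 29.0258

Perimeter at t=0.535: 29.0258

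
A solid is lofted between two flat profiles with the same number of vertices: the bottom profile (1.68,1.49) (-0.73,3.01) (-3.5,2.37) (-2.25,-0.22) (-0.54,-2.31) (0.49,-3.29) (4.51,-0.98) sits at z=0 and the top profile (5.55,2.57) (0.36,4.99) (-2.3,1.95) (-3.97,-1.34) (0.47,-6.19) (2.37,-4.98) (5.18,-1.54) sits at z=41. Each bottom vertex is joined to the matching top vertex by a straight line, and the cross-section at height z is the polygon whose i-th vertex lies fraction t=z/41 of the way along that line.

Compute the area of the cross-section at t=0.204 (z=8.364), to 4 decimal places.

Cross-section at t=0.204: each vertex is (1-t)·p0[i] + t·p1[i].
  v1: (1-0.204)·(1.68,1.49) + 0.204·(5.55,2.57) = (2.4695,1.7103)
  v2: (1-0.204)·(-0.73,3.01) + 0.204·(0.36,4.99) = (-0.5076,3.4139)
  v3: (1-0.204)·(-3.5,2.37) + 0.204·(-2.3,1.95) = (-3.2552,2.2843)
  v4: (1-0.204)·(-2.25,-0.22) + 0.204·(-3.97,-1.34) = (-2.6009,-0.4485)
  v5: (1-0.204)·(-0.54,-2.31) + 0.204·(0.47,-6.19) = (-0.3340,-3.1015)
  v6: (1-0.204)·(0.49,-3.29) + 0.204·(2.37,-4.98) = (0.8735,-3.6348)
  v7: (1-0.204)·(4.51,-0.98) + 0.204·(5.18,-1.54) = (4.6467,-1.0942)
Shoelace sum Σ(x_i·y_{i+1} − x_{i+1}·y_i):
  i=1: 2.4695·3.4139 − -0.5076·1.7103 = +9.2988 (running +9.2988)
  i=2: -0.5076·2.2843 − -3.2552·3.4139 = +9.9534 (running +19.2522)
  i=3: -3.2552·-0.4485 − -2.6009·2.2843 = +7.4011 (running +26.6533)
  i=4: -2.6009·-3.1015 − -0.3340·-0.4485 = +7.9169 (running +34.5703)
  i=5: -0.3340·-3.6348 − 0.8735·-3.1015 = +3.9231 (running +38.4934)
  i=6: 0.8735·-1.0942 − 4.6467·-3.6348 = +15.9337 (running +54.4271)
  i=7: 4.6467·1.7103 − 2.4695·-1.0942 = +10.6495 (running +65.0766)
Area = |Σ|/2 = |65.0766|/2 = 32.5383

Area at t=0.204: 32.5383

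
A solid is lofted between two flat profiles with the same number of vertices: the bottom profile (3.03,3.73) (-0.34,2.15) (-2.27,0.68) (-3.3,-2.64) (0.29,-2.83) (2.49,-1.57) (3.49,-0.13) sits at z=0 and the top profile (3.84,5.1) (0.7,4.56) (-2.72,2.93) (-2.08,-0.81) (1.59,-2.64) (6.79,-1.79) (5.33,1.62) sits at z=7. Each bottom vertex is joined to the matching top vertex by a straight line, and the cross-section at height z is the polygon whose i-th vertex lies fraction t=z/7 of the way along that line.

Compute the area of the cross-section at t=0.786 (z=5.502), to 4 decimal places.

Area at t=0.786: 44.7872

Cross-section at t=0.786: each vertex is (1-t)·p0[i] + t·p1[i].
  v1: (1-0.786)·(3.03,3.73) + 0.786·(3.84,5.1) = (3.6667,4.8068)
  v2: (1-0.786)·(-0.34,2.15) + 0.786·(0.7,4.56) = (0.4774,4.0443)
  v3: (1-0.786)·(-2.27,0.68) + 0.786·(-2.72,2.93) = (-2.6237,2.4485)
  v4: (1-0.786)·(-3.3,-2.64) + 0.786·(-2.08,-0.81) = (-2.3411,-1.2016)
  v5: (1-0.786)·(0.29,-2.83) + 0.786·(1.59,-2.64) = (1.3118,-2.6807)
  v6: (1-0.786)·(2.49,-1.57) + 0.786·(6.79,-1.79) = (5.8698,-1.7429)
  v7: (1-0.786)·(3.49,-0.13) + 0.786·(5.33,1.62) = (4.9362,1.2455)
Shoelace sum Σ(x_i·y_{i+1} − x_{i+1}·y_i):
  i=1: 3.6667·4.0443 − 0.4774·4.8068 = +12.5340 (running +12.5340)
  i=2: 0.4774·2.4485 − -2.6237·4.0443 = +11.7799 (running +24.3139)
  i=3: -2.6237·-1.2016 − -2.3411·2.4485 = +8.8848 (running +33.1987)
  i=4: -2.3411·-2.6807 − 1.3118·-1.2016 = +7.8519 (running +41.0506)
  i=5: 1.3118·-1.7429 − 5.8698·-2.6807 = +13.4486 (running +54.4992)
  i=6: 5.8698·1.2455 − 4.9362·-1.7429 = +15.9143 (running +70.4135)
  i=7: 4.9362·4.8068 − 3.6667·1.2455 = +19.1608 (running +89.5743)
Area = |Σ|/2 = |89.5743|/2 = 44.7872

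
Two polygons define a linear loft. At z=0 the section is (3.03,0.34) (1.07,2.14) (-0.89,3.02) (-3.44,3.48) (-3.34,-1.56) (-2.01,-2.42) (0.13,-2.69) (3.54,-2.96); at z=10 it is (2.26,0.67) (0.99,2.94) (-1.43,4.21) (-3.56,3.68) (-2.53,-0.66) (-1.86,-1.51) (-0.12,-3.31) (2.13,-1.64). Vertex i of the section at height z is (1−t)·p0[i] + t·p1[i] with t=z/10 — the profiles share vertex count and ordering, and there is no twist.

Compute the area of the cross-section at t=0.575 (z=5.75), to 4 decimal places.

Area at t=0.575: 30.2692

Cross-section at t=0.575: each vertex is (1-t)·p0[i] + t·p1[i].
  v1: (1-0.575)·(3.03,0.34) + 0.575·(2.26,0.67) = (2.5873,0.5297)
  v2: (1-0.575)·(1.07,2.14) + 0.575·(0.99,2.94) = (1.0240,2.6000)
  v3: (1-0.575)·(-0.89,3.02) + 0.575·(-1.43,4.21) = (-1.2005,3.7043)
  v4: (1-0.575)·(-3.44,3.48) + 0.575·(-3.56,3.68) = (-3.5090,3.5950)
  v5: (1-0.575)·(-3.34,-1.56) + 0.575·(-2.53,-0.66) = (-2.8742,-1.0425)
  v6: (1-0.575)·(-2.01,-2.42) + 0.575·(-1.86,-1.51) = (-1.9237,-1.8967)
  v7: (1-0.575)·(0.13,-2.69) + 0.575·(-0.12,-3.31) = (-0.0137,-3.0465)
  v8: (1-0.575)·(3.54,-2.96) + 0.575·(2.13,-1.64) = (2.7292,-2.2010)
Shoelace sum Σ(x_i·y_{i+1} − x_{i+1}·y_i):
  i=1: 2.5873·2.6000 − 1.0240·0.5297 = +6.1844 (running +6.1844)
  i=2: 1.0240·3.7043 − -1.2005·2.6000 = +6.9145 (running +13.0988)
  i=3: -1.2005·3.5950 − -3.5090·3.7043 = +8.6824 (running +21.7813)
  i=4: -3.5090·-1.0425 − -2.8742·3.5950 = +13.9911 (running +35.7723)
  i=5: -2.8742·-1.8967 − -1.9237·-1.0425 = +3.4462 (running +39.2185)
  i=6: -1.9237·-3.0465 − -0.0137·-1.8967 = +5.8346 (running +45.0532)
  i=7: -0.0137·-2.2010 − 2.7292·-3.0465 = +8.3449 (running +53.3981)
  i=8: 2.7292·0.5297 − 2.5873·-2.2010 = +7.1404 (running +60.5384)
Area = |Σ|/2 = |60.5384|/2 = 30.2692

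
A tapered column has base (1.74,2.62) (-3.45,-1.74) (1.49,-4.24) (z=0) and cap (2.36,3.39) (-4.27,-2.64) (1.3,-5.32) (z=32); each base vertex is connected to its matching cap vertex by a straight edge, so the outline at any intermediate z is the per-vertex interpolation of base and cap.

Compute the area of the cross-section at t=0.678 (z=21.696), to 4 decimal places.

Cross-section at t=0.678: each vertex is (1-t)·p0[i] + t·p1[i].
  v1: (1-0.678)·(1.74,2.62) + 0.678·(2.36,3.39) = (2.1604,3.1421)
  v2: (1-0.678)·(-3.45,-1.74) + 0.678·(-4.27,-2.64) = (-4.0060,-2.3502)
  v3: (1-0.678)·(1.49,-4.24) + 0.678·(1.3,-5.32) = (1.3612,-4.9722)
Shoelace sum Σ(x_i·y_{i+1} − x_{i+1}·y_i):
  i=1: 2.1604·-2.3502 − -4.0060·3.1421 = +7.5097 (running +7.5097)
  i=2: -4.0060·-4.9722 − 1.3612·-2.3502 = +23.1176 (running +30.6273)
  i=3: 1.3612·3.1421 − 2.1604·-4.9722 = +15.0187 (running +45.6461)
Area = |Σ|/2 = |45.6461|/2 = 22.8230

Area at t=0.678: 22.8230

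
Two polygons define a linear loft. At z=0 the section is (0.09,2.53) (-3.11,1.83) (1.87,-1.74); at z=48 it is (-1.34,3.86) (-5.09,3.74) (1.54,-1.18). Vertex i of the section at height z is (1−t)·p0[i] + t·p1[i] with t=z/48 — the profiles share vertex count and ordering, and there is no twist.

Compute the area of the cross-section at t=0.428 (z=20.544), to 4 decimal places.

Area at t=0.428: 8.4091

Cross-section at t=0.428: each vertex is (1-t)·p0[i] + t·p1[i].
  v1: (1-0.428)·(0.09,2.53) + 0.428·(-1.34,3.86) = (-0.5220,3.0992)
  v2: (1-0.428)·(-3.11,1.83) + 0.428·(-5.09,3.74) = (-3.9574,2.6475)
  v3: (1-0.428)·(1.87,-1.74) + 0.428·(1.54,-1.18) = (1.7288,-1.5003)
Shoelace sum Σ(x_i·y_{i+1} − x_{i+1}·y_i):
  i=1: -0.5220·2.6475 − -3.9574·3.0992 = +10.8830 (running +10.8830)
  i=2: -3.9574·-1.5003 − 1.7288·2.6475 = +1.3606 (running +12.2435)
  i=3: 1.7288·3.0992 − -0.5220·-1.5003 = +4.5746 (running +16.8181)
Area = |Σ|/2 = |16.8181|/2 = 8.4091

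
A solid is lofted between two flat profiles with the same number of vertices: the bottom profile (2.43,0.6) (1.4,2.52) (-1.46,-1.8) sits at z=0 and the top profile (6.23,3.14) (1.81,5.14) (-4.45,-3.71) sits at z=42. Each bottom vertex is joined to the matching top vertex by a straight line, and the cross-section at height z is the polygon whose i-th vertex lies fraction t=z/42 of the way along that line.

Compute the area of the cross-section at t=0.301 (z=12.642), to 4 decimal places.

Cross-section at t=0.301: each vertex is (1-t)·p0[i] + t·p1[i].
  v1: (1-0.301)·(2.43,0.6) + 0.301·(6.23,3.14) = (3.5738,1.3645)
  v2: (1-0.301)·(1.4,2.52) + 0.301·(1.81,5.14) = (1.5234,3.3086)
  v3: (1-0.301)·(-1.46,-1.8) + 0.301·(-4.45,-3.71) = (-2.3600,-2.3749)
Shoelace sum Σ(x_i·y_{i+1} − x_{i+1}·y_i):
  i=1: 3.5738·3.3086 − 1.5234·1.3645 = +9.7456 (running +9.7456)
  i=2: 1.5234·-2.3749 − -2.3600·3.3086 = +4.1903 (running +13.9359)
  i=3: -2.3600·1.3645 − 3.5738·-2.3749 = +5.2672 (running +19.2031)
Area = |Σ|/2 = |19.2031|/2 = 9.6015

Area at t=0.301: 9.6015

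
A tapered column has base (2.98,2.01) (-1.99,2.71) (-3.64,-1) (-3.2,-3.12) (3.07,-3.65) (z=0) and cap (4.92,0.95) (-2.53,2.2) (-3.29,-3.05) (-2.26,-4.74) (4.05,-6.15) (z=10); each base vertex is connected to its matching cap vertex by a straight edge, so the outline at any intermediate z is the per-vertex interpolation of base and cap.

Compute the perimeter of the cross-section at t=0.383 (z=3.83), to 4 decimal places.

Perimeter at t=0.383: 25.1123

Cross-section at t=0.383: each vertex is (1-t)·p0[i] + t·p1[i].
  v1: (1-0.383)·(2.98,2.01) + 0.383·(4.92,0.95) = (3.7230,1.6040)
  v2: (1-0.383)·(-1.99,2.71) + 0.383·(-2.53,2.2) = (-2.1968,2.5147)
  v3: (1-0.383)·(-3.64,-1) + 0.383·(-3.29,-3.05) = (-3.5060,-1.7852)
  v4: (1-0.383)·(-3.2,-3.12) + 0.383·(-2.26,-4.74) = (-2.8400,-3.7405)
  v5: (1-0.383)·(3.07,-3.65) + 0.383·(4.05,-6.15) = (3.4453,-4.6075)
Perimeter = Σ |v_{i+1} − v_i|:
  edge 1→2: √(-5.9198² + 0.9107²) = 5.9895 (running 5.9895)
  edge 2→3: √(-1.3091² + -4.2998²) = 4.4947 (running 10.4842)
  edge 3→4: √(0.6660² + -1.9553²) = 2.0656 (running 12.5498)
  edge 4→5: √(6.2853² + -0.8670²) = 6.3448 (running 18.8946)
  edge 5→1: √(0.2777² + 6.2115²) = 6.2177 (running 25.1123)
Perimeter = 25.1123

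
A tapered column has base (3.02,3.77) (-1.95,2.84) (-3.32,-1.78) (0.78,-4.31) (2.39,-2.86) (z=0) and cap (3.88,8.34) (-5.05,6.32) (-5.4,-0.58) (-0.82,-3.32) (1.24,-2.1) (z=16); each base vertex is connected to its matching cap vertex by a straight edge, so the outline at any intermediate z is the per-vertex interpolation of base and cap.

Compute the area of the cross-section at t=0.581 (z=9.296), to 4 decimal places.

Area at t=0.581: 55.2056

Cross-section at t=0.581: each vertex is (1-t)·p0[i] + t·p1[i].
  v1: (1-0.581)·(3.02,3.77) + 0.581·(3.88,8.34) = (3.5197,6.4252)
  v2: (1-0.581)·(-1.95,2.84) + 0.581·(-5.05,6.32) = (-3.7511,4.8619)
  v3: (1-0.581)·(-3.32,-1.78) + 0.581·(-5.4,-0.58) = (-4.5285,-1.0828)
  v4: (1-0.581)·(0.78,-4.31) + 0.581·(-0.82,-3.32) = (-0.1496,-3.7348)
  v5: (1-0.581)·(2.39,-2.86) + 0.581·(1.24,-2.1) = (1.7219,-2.4184)
Shoelace sum Σ(x_i·y_{i+1} − x_{i+1}·y_i):
  i=1: 3.5197·4.8619 − -3.7511·6.4252 = +41.2136 (running +41.2136)
  i=2: -3.7511·-1.0828 − -4.5285·4.8619 = +26.0786 (running +67.2922)
  i=3: -4.5285·-3.7348 − -0.1496·-1.0828 = +16.7510 (running +84.0433)
  i=4: -0.1496·-2.4184 − 1.7219·-3.7348 = +6.7926 (running +90.8358)
  i=5: 1.7219·6.4252 − 3.5197·-2.4184 = +19.5753 (running +110.4111)
Area = |Σ|/2 = |110.4111|/2 = 55.2056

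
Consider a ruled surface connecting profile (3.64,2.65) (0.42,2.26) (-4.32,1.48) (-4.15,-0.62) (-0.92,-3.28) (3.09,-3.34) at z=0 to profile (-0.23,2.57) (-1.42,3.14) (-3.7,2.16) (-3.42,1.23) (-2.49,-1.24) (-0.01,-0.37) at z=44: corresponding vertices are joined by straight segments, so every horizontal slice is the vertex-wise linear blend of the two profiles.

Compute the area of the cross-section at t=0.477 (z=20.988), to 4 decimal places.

Cross-section at t=0.477: each vertex is (1-t)·p0[i] + t·p1[i].
  v1: (1-0.477)·(3.64,2.65) + 0.477·(-0.23,2.57) = (1.7940,2.6118)
  v2: (1-0.477)·(0.42,2.26) + 0.477·(-1.42,3.14) = (-0.4577,2.6798)
  v3: (1-0.477)·(-4.32,1.48) + 0.477·(-3.7,2.16) = (-4.0243,1.8044)
  v4: (1-0.477)·(-4.15,-0.62) + 0.477·(-3.42,1.23) = (-3.8018,0.2624)
  v5: (1-0.477)·(-0.92,-3.28) + 0.477·(-2.49,-1.24) = (-1.6689,-2.3069)
  v6: (1-0.477)·(3.09,-3.34) + 0.477·(-0.01,-0.37) = (1.6113,-1.9233)
Shoelace sum Σ(x_i·y_{i+1} − x_{i+1}·y_i):
  i=1: 1.7940·2.6798 − -0.4577·2.6118 = +6.0029 (running +6.0029)
  i=2: -0.4577·1.8044 − -4.0243·2.6798 = +9.9582 (running +15.9611)
  i=3: -4.0243·0.2624 − -3.8018·1.8044 = +5.8036 (running +21.7648)
  i=4: -3.8018·-2.3069 − -1.6689·0.2624 = +9.2084 (running +30.9732)
  i=5: -1.6689·-1.9233 − 1.6113·-2.3069 = +6.9269 (running +37.9001)
  i=6: 1.6113·2.6118 − 1.7940·-1.9233 = +7.6589 (running +45.5590)
Area = |Σ|/2 = |45.5590|/2 = 22.7795

Area at t=0.477: 22.7795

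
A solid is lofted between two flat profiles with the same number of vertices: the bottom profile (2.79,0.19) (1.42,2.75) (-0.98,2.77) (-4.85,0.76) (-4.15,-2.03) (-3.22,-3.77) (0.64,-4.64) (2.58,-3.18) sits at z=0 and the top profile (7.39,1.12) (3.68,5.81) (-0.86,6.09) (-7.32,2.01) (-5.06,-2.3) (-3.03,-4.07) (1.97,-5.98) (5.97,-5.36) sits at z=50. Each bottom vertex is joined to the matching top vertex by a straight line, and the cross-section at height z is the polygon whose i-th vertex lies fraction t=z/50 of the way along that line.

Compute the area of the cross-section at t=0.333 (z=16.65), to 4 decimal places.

Area at t=0.333: 64.7317

Cross-section at t=0.333: each vertex is (1-t)·p0[i] + t·p1[i].
  v1: (1-0.333)·(2.79,0.19) + 0.333·(7.39,1.12) = (4.3218,0.4997)
  v2: (1-0.333)·(1.42,2.75) + 0.333·(3.68,5.81) = (2.1726,3.7690)
  v3: (1-0.333)·(-0.98,2.77) + 0.333·(-0.86,6.09) = (-0.9400,3.8756)
  v4: (1-0.333)·(-4.85,0.76) + 0.333·(-7.32,2.01) = (-5.6725,1.1763)
  v5: (1-0.333)·(-4.15,-2.03) + 0.333·(-5.06,-2.3) = (-4.4530,-2.1199)
  v6: (1-0.333)·(-3.22,-3.77) + 0.333·(-3.03,-4.07) = (-3.1567,-3.8699)
  v7: (1-0.333)·(0.64,-4.64) + 0.333·(1.97,-5.98) = (1.0829,-5.0862)
  v8: (1-0.333)·(2.58,-3.18) + 0.333·(5.97,-5.36) = (3.7089,-3.9059)
Shoelace sum Σ(x_i·y_{i+1} − x_{i+1}·y_i):
  i=1: 4.3218·3.7690 − 2.1726·0.4997 = +15.2032 (running +15.2032)
  i=2: 2.1726·3.8756 − -0.9400·3.7690 = +11.9630 (running +27.1661)
  i=3: -0.9400·1.1763 − -5.6725·3.8756 = +20.8784 (running +48.0445)
  i=4: -5.6725·-2.1199 − -4.4530·1.1763 = +17.2631 (running +65.3076)
  i=5: -4.4530·-3.8699 − -3.1567·-2.1199 = +10.5408 (running +75.8484)
  i=6: -3.1567·-5.0862 − 1.0829·-3.8699 = +20.2465 (running +96.0949)
  i=7: 1.0829·-3.9059 − 3.7089·-5.0862 = +14.6344 (running +110.7294)
  i=8: 3.7089·0.4997 − 4.3218·-3.9059 = +18.7340 (running +129.4633)
Area = |Σ|/2 = |129.4633|/2 = 64.7317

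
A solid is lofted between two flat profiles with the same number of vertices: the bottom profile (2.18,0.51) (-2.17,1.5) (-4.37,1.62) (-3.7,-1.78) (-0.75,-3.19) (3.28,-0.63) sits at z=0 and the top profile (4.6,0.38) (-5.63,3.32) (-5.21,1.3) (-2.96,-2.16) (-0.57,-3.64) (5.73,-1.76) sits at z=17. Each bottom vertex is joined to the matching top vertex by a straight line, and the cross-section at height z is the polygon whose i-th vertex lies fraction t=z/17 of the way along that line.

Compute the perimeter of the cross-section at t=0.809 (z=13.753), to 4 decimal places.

Perimeter at t=0.809: 26.3830

Cross-section at t=0.809: each vertex is (1-t)·p0[i] + t·p1[i].
  v1: (1-0.809)·(2.18,0.51) + 0.809·(4.6,0.38) = (4.1378,0.4048)
  v2: (1-0.809)·(-2.17,1.5) + 0.809·(-5.63,3.32) = (-4.9691,2.9724)
  v3: (1-0.809)·(-4.37,1.62) + 0.809·(-5.21,1.3) = (-5.0496,1.3611)
  v4: (1-0.809)·(-3.7,-1.78) + 0.809·(-2.96,-2.16) = (-3.1013,-2.0874)
  v5: (1-0.809)·(-0.75,-3.19) + 0.809·(-0.57,-3.64) = (-0.6044,-3.5541)
  v6: (1-0.809)·(3.28,-0.63) + 0.809·(5.73,-1.76) = (5.2621,-1.5442)
Perimeter = Σ |v_{i+1} − v_i|:
  edge 1→2: √(-9.1069² + 2.5675²) = 9.4619 (running 9.4619)
  edge 2→3: √(-0.0804² + -1.6113²) = 1.6133 (running 11.0752)
  edge 3→4: √(1.9482² + -3.4485²) = 3.9608 (running 15.0360)
  edge 4→5: √(2.4970² + -1.4666²) = 2.8958 (running 17.9318)
  edge 5→6: √(5.8664² + 2.0099²) = 6.2012 (running 24.1330)
  edge 6→1: √(-1.1243² + 1.9490²) = 2.2500 (running 26.3830)
Perimeter = 26.3830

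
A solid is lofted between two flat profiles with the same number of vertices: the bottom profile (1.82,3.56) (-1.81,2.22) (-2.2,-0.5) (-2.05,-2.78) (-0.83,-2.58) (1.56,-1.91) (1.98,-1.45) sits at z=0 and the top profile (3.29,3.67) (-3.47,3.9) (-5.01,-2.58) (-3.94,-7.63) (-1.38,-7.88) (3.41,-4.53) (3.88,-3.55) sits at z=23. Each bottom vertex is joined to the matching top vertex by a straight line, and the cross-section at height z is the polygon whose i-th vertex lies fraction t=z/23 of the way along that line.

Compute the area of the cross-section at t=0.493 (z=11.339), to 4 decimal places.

Cross-section at t=0.493: each vertex is (1-t)·p0[i] + t·p1[i].
  v1: (1-0.493)·(1.82,3.56) + 0.493·(3.29,3.67) = (2.5447,3.6142)
  v2: (1-0.493)·(-1.81,2.22) + 0.493·(-3.47,3.9) = (-2.6284,3.0482)
  v3: (1-0.493)·(-2.2,-0.5) + 0.493·(-5.01,-2.58) = (-3.5853,-1.5254)
  v4: (1-0.493)·(-2.05,-2.78) + 0.493·(-3.94,-7.63) = (-2.9818,-5.1711)
  v5: (1-0.493)·(-0.83,-2.58) + 0.493·(-1.38,-7.88) = (-1.1011,-5.1929)
  v6: (1-0.493)·(1.56,-1.91) + 0.493·(3.41,-4.53) = (2.4721,-3.2017)
  v7: (1-0.493)·(1.98,-1.45) + 0.493·(3.88,-3.55) = (2.9167,-2.4853)
Shoelace sum Σ(x_i·y_{i+1} − x_{i+1}·y_i):
  i=1: 2.5447·3.0482 − -2.6284·3.6142 = +17.2565 (running +17.2565)
  i=2: -2.6284·-1.5254 − -3.5853·3.0482 = +14.9384 (running +32.1948)
  i=3: -3.5853·-5.1711 − -2.9818·-1.5254 = +13.9914 (running +46.1862)
  i=4: -2.9818·-5.1929 − -1.1011·-5.1711 = +9.7899 (running +55.9762)
  i=5: -1.1011·-3.2017 − 2.4721·-5.1929 = +16.3626 (running +72.3388)
  i=6: 2.4721·-2.4853 − 2.9167·-3.2017 = +3.1945 (running +75.5333)
  i=7: 2.9167·3.6142 − 2.5447·-2.4853 = +16.8660 (running +92.3993)
Area = |Σ|/2 = |92.3993|/2 = 46.1996

Area at t=0.493: 46.1996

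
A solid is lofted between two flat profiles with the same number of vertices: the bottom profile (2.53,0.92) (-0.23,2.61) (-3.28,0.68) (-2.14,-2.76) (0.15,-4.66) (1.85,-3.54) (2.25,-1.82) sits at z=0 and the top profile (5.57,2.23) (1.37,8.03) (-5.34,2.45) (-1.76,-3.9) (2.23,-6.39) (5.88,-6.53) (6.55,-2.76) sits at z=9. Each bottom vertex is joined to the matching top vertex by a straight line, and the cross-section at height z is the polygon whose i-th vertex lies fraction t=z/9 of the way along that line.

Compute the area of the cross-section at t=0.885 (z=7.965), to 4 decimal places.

Area at t=0.885: 94.6832

Cross-section at t=0.885: each vertex is (1-t)·p0[i] + t·p1[i].
  v1: (1-0.885)·(2.53,0.92) + 0.885·(5.57,2.23) = (5.2204,2.0793)
  v2: (1-0.885)·(-0.23,2.61) + 0.885·(1.37,8.03) = (1.1860,7.4067)
  v3: (1-0.885)·(-3.28,0.68) + 0.885·(-5.34,2.45) = (-5.1031,2.2464)
  v4: (1-0.885)·(-2.14,-2.76) + 0.885·(-1.76,-3.9) = (-1.8037,-3.7689)
  v5: (1-0.885)·(0.15,-4.66) + 0.885·(2.23,-6.39) = (1.9908,-6.1910)
  v6: (1-0.885)·(1.85,-3.54) + 0.885·(5.88,-6.53) = (5.4165,-6.1862)
  v7: (1-0.885)·(2.25,-1.82) + 0.885·(6.55,-2.76) = (6.0555,-2.6519)
Shoelace sum Σ(x_i·y_{i+1} − x_{i+1}·y_i):
  i=1: 5.2204·7.4067 − 1.1860·2.0793 = +36.1998 (running +36.1998)
  i=2: 1.1860·2.2464 − -5.1031·7.4067 = +40.4614 (running +76.6612)
  i=3: -5.1031·-3.7689 − -1.8037·2.2464 = +23.2850 (running +99.9462)
  i=4: -1.8037·-6.1910 − 1.9908·-3.7689 = +18.6699 (running +118.6162)
  i=5: 1.9908·-6.1862 − 5.4165·-6.1910 = +21.2187 (running +139.8349)
  i=6: 5.4165·-2.6519 − 6.0555·-6.1862 = +23.0961 (running +162.9310)
  i=7: 6.0555·2.0793 − 5.2204·-2.6519 = +26.4355 (running +189.3665)
Area = |Σ|/2 = |189.3665|/2 = 94.6832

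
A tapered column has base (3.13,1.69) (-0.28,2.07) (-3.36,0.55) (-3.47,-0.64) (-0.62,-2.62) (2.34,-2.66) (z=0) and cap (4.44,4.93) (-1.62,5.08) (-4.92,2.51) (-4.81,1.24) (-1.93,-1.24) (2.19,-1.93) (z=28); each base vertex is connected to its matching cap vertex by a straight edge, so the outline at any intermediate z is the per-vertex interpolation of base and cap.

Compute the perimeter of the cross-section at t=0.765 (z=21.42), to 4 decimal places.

Perimeter at t=0.765: 24.8453

Cross-section at t=0.765: each vertex is (1-t)·p0[i] + t·p1[i].
  v1: (1-0.765)·(3.13,1.69) + 0.765·(4.44,4.93) = (4.1322,4.1686)
  v2: (1-0.765)·(-0.28,2.07) + 0.765·(-1.62,5.08) = (-1.3051,4.3727)
  v3: (1-0.765)·(-3.36,0.55) + 0.765·(-4.92,2.51) = (-4.5534,2.0494)
  v4: (1-0.765)·(-3.47,-0.64) + 0.765·(-4.81,1.24) = (-4.4951,0.7982)
  v5: (1-0.765)·(-0.62,-2.62) + 0.765·(-1.93,-1.24) = (-1.6221,-1.5643)
  v6: (1-0.765)·(2.34,-2.66) + 0.765·(2.19,-1.93) = (2.2252,-2.1016)
Perimeter = Σ |v_{i+1} − v_i|:
  edge 1→2: √(-5.4373² + 0.2041²) = 5.4411 (running 5.4411)
  edge 2→3: √(-3.2483² + -2.3233²) = 3.9936 (running 9.4347)
  edge 3→4: √(0.0583² + -1.2512²) = 1.2526 (running 10.6872)
  edge 4→5: √(2.8729² + -2.3625²) = 3.7196 (running 14.4068)
  edge 5→6: √(3.8474² + -0.5373²) = 3.8847 (running 18.2916)
  edge 6→1: √(1.9069² + 6.2701²) = 6.5537 (running 24.8453)
Perimeter = 24.8453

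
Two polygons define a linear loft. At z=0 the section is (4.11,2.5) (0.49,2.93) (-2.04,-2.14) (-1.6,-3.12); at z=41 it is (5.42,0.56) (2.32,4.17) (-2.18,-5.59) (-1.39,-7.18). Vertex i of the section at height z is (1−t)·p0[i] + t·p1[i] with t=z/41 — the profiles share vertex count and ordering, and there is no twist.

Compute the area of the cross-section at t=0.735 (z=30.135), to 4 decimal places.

Area at t=0.735: 26.4504

Cross-section at t=0.735: each vertex is (1-t)·p0[i] + t·p1[i].
  v1: (1-0.735)·(4.11,2.5) + 0.735·(5.42,0.56) = (5.0728,1.0741)
  v2: (1-0.735)·(0.49,2.93) + 0.735·(2.32,4.17) = (1.8350,3.8414)
  v3: (1-0.735)·(-2.04,-2.14) + 0.735·(-2.18,-5.59) = (-2.1429,-4.6757)
  v4: (1-0.735)·(-1.6,-3.12) + 0.735·(-1.39,-7.18) = (-1.4457,-6.1041)
Shoelace sum Σ(x_i·y_{i+1} − x_{i+1}·y_i):
  i=1: 5.0728·3.8414 − 1.8350·1.0741 = +17.5158 (running +17.5158)
  i=2: 1.8350·-4.6757 − -2.1429·3.8414 = -0.3485 (running +17.1673)
  i=3: -2.1429·-6.1041 − -1.4457·-4.6757 = +6.3210 (running +23.4883)
  i=4: -1.4457·1.0741 − 5.0728·-6.1041 = +29.4124 (running +52.9007)
Area = |Σ|/2 = |52.9007|/2 = 26.4504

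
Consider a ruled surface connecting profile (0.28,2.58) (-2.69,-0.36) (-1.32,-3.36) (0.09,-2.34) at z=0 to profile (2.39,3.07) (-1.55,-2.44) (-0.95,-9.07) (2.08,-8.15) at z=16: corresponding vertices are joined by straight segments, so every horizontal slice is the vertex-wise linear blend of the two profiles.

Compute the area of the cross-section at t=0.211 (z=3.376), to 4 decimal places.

Cross-section at t=0.211: each vertex is (1-t)·p0[i] + t·p1[i].
  v1: (1-0.211)·(0.28,2.58) + 0.211·(2.39,3.07) = (0.7252,2.6834)
  v2: (1-0.211)·(-2.69,-0.36) + 0.211·(-1.55,-2.44) = (-2.4495,-0.7989)
  v3: (1-0.211)·(-1.32,-3.36) + 0.211·(-0.95,-9.07) = (-1.2419,-4.5648)
  v4: (1-0.211)·(0.09,-2.34) + 0.211·(2.08,-8.15) = (0.5099,-3.5659)
Shoelace sum Σ(x_i·y_{i+1} − x_{i+1}·y_i):
  i=1: 0.7252·-0.7989 − -2.4495·2.6834 = +5.9935 (running +5.9935)
  i=2: -2.4495·-4.5648 − -1.2419·-0.7989 = +10.1892 (running +16.1827)
  i=3: -1.2419·-3.5659 − 0.5099·-4.5648 = +6.7562 (running +22.9388)
  i=4: 0.5099·2.6834 − 0.7252·-3.5659 = +3.9543 (running +26.8931)
Area = |Σ|/2 = |26.8931|/2 = 13.4465

Area at t=0.211: 13.4465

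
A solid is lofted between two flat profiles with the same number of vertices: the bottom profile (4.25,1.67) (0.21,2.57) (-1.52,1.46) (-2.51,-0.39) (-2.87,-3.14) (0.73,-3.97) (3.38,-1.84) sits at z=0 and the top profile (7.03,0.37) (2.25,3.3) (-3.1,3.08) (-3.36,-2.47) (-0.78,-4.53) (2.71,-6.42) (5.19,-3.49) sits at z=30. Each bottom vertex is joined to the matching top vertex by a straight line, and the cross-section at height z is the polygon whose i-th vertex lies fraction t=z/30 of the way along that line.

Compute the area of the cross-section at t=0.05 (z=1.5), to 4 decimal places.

Area at t=0.05: 33.8665

Cross-section at t=0.05: each vertex is (1-t)·p0[i] + t·p1[i].
  v1: (1-0.05)·(4.25,1.67) + 0.05·(7.03,0.37) = (4.3890,1.6050)
  v2: (1-0.05)·(0.21,2.57) + 0.05·(2.25,3.3) = (0.3120,2.6065)
  v3: (1-0.05)·(-1.52,1.46) + 0.05·(-3.1,3.08) = (-1.5990,1.5410)
  v4: (1-0.05)·(-2.51,-0.39) + 0.05·(-3.36,-2.47) = (-2.5525,-0.4940)
  v5: (1-0.05)·(-2.87,-3.14) + 0.05·(-0.78,-4.53) = (-2.7655,-3.2095)
  v6: (1-0.05)·(0.73,-3.97) + 0.05·(2.71,-6.42) = (0.8290,-4.0925)
  v7: (1-0.05)·(3.38,-1.84) + 0.05·(5.19,-3.49) = (3.4705,-1.9225)
Shoelace sum Σ(x_i·y_{i+1} − x_{i+1}·y_i):
  i=1: 4.3890·2.6065 − 0.3120·1.6050 = +10.9392 (running +10.9392)
  i=2: 0.3120·1.5410 − -1.5990·2.6065 = +4.6486 (running +15.5878)
  i=3: -1.5990·-0.4940 − -2.5525·1.5410 = +4.7233 (running +20.3111)
  i=4: -2.5525·-3.2095 − -2.7655·-0.4940 = +6.8261 (running +27.1372)
  i=5: -2.7655·-4.0925 − 0.8290·-3.2095 = +13.9785 (running +41.1156)
  i=6: 0.8290·-1.9225 − 3.4705·-4.0925 = +12.6093 (running +53.7249)
  i=7: 3.4705·1.6050 − 4.3890·-1.9225 = +14.0080 (running +67.7329)
Area = |Σ|/2 = |67.7329|/2 = 33.8665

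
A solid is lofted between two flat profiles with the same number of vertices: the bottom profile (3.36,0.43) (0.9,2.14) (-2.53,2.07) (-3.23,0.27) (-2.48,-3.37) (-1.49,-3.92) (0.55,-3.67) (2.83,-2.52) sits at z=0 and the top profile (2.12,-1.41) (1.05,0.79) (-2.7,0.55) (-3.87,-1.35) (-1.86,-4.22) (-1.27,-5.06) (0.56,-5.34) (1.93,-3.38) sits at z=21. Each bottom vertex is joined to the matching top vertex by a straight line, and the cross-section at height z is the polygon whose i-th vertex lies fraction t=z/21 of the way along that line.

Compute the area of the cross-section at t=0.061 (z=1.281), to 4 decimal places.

Cross-section at t=0.061: each vertex is (1-t)·p0[i] + t·p1[i].
  v1: (1-0.061)·(3.36,0.43) + 0.061·(2.12,-1.41) = (3.2844,0.3178)
  v2: (1-0.061)·(0.9,2.14) + 0.061·(1.05,0.79) = (0.9092,2.0577)
  v3: (1-0.061)·(-2.53,2.07) + 0.061·(-2.7,0.55) = (-2.5404,1.9773)
  v4: (1-0.061)·(-3.23,0.27) + 0.061·(-3.87,-1.35) = (-3.2690,0.1712)
  v5: (1-0.061)·(-2.48,-3.37) + 0.061·(-1.86,-4.22) = (-2.4422,-3.4219)
  v6: (1-0.061)·(-1.49,-3.92) + 0.061·(-1.27,-5.06) = (-1.4766,-3.9895)
  v7: (1-0.061)·(0.55,-3.67) + 0.061·(0.56,-5.34) = (0.5506,-3.7719)
  v8: (1-0.061)·(2.83,-2.52) + 0.061·(1.93,-3.38) = (2.7751,-2.5725)
Shoelace sum Σ(x_i·y_{i+1} − x_{i+1}·y_i):
  i=1: 3.2844·2.0577 − 0.9092·0.3178 = +6.4692 (running +6.4692)
  i=2: 0.9092·1.9773 − -2.5404·2.0577 = +7.0248 (running +13.4940)
  i=3: -2.5404·0.1712 − -3.2690·1.9773 = +6.0289 (running +19.5230)
  i=4: -3.2690·-3.4219 − -2.4422·0.1712 = +11.6042 (running +31.1272)
  i=5: -2.4422·-3.9895 − -1.4766·-3.4219 = +4.6905 (running +35.8177)
  i=6: -1.4766·-3.7719 − 0.5506·-3.9895 = +7.7661 (running +43.5839)
  i=7: 0.5506·-2.5725 − 2.7751·-3.7719 = +9.0509 (running +52.6348)
  i=8: 2.7751·0.3178 − 3.2844·-2.5725 = +9.3307 (running +61.9655)
Area = |Σ|/2 = |61.9655|/2 = 30.9827

Area at t=0.061: 30.9827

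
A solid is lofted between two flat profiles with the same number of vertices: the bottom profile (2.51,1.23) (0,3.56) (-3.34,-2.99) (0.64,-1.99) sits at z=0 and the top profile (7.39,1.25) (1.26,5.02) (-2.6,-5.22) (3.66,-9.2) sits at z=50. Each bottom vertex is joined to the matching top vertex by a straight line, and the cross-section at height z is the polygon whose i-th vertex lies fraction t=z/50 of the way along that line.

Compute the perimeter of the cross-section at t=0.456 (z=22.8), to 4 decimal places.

Perimeter at t=0.456: 26.3370

Cross-section at t=0.456: each vertex is (1-t)·p0[i] + t·p1[i].
  v1: (1-0.456)·(2.51,1.23) + 0.456·(7.39,1.25) = (4.7353,1.2391)
  v2: (1-0.456)·(0,3.56) + 0.456·(1.26,5.02) = (0.5746,4.2258)
  v3: (1-0.456)·(-3.34,-2.99) + 0.456·(-2.6,-5.22) = (-3.0026,-4.0069)
  v4: (1-0.456)·(0.64,-1.99) + 0.456·(3.66,-9.2) = (2.0171,-5.2778)
Perimeter = Σ |v_{i+1} − v_i|:
  edge 1→2: √(-4.1607² + 2.9866²) = 5.1217 (running 5.1217)
  edge 2→3: √(-3.5771² + -8.2326²) = 8.9762 (running 14.0979)
  edge 3→4: √(5.0197² + -1.2709²) = 5.1781 (running 19.2759)
  edge 4→1: √(2.7182² + 6.5169²) = 7.0610 (running 26.3370)
Perimeter = 26.3370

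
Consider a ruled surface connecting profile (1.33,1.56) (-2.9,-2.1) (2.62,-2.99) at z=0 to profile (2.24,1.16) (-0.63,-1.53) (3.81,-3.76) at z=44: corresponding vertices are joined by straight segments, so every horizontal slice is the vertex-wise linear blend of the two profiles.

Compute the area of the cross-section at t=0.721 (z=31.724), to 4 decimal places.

Area at t=0.721: 10.0344

Cross-section at t=0.721: each vertex is (1-t)·p0[i] + t·p1[i].
  v1: (1-0.721)·(1.33,1.56) + 0.721·(2.24,1.16) = (1.9861,1.2716)
  v2: (1-0.721)·(-2.9,-2.1) + 0.721·(-0.63,-1.53) = (-1.2633,-1.6890)
  v3: (1-0.721)·(2.62,-2.99) + 0.721·(3.81,-3.76) = (3.4780,-3.5452)
Shoelace sum Σ(x_i·y_{i+1} − x_{i+1}·y_i):
  i=1: 1.9861·-1.6890 − -1.2633·1.2716 = -1.7481 (running -1.7481)
  i=2: -1.2633·-3.5452 − 3.4780·-1.6890 = +10.3531 (running +8.6050)
  i=3: 3.4780·1.2716 − 1.9861·-3.5452 = +11.4637 (running +20.0687)
Area = |Σ|/2 = |20.0687|/2 = 10.0344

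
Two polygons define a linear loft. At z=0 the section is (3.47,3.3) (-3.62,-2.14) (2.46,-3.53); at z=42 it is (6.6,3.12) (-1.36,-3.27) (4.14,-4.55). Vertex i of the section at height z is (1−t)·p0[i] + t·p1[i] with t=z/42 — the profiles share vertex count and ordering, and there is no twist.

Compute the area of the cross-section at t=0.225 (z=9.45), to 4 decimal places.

Area at t=0.225: 21.7919

Cross-section at t=0.225: each vertex is (1-t)·p0[i] + t·p1[i].
  v1: (1-0.225)·(3.47,3.3) + 0.225·(6.6,3.12) = (4.1743,3.2595)
  v2: (1-0.225)·(-3.62,-2.14) + 0.225·(-1.36,-3.27) = (-3.1115,-2.3942)
  v3: (1-0.225)·(2.46,-3.53) + 0.225·(4.14,-4.55) = (2.8380,-3.7595)
Shoelace sum Σ(x_i·y_{i+1} − x_{i+1}·y_i):
  i=1: 4.1743·-2.3942 − -3.1115·3.2595 = +0.1477 (running +0.1477)
  i=2: -3.1115·-3.7595 − 2.8380·-2.3942 = +18.4926 (running +18.6403)
  i=3: 2.8380·3.2595 − 4.1743·-3.7595 = +24.9436 (running +43.5839)
Area = |Σ|/2 = |43.5839|/2 = 21.7919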